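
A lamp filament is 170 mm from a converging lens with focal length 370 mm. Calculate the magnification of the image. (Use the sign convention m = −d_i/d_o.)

1/d_i = 1/f − 1/d_o = 1/(370.0) − 1/(170) = -0.003180, so d_i = -314.5 mm.
m = −d_i/d_o = −(-314.5)/(170) = +1.85.
The image is virtual, upright and enlarged, on the same side as the object.

m = +1.85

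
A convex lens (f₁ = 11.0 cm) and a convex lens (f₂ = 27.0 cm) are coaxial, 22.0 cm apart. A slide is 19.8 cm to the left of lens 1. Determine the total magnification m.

Lens 1: 1/d_i1 = 1/(11.0) − 1/(19.8) = 0.04040, so d_i1 = 24.75 cm; m₁ = −d_i1/d_o1 = -1.250.
d_o2 = 22.0 − (24.75) = -2.750 cm (virtual object).
Lens 2: 1/d_i2 = 1/(27.0) − 1/(-2.750) = 0.4007, so d_i2 = 2.496 cm; m₂ = −d_i2/d_o2 = +0.9076.
m = m₁·m₂ = (-1.250)(+0.9076) = -1.13.

m = -1.13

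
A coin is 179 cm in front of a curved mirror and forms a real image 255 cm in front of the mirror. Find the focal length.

Real image ⇒ d_i = +255 cm.
1/f = 1/d_o + 1/d_i = 1/(179) + 1/(255) = 0.009508, so f = 105 cm.
Since f is positive, the curved mirror is concave.

f = 105 cm (concave)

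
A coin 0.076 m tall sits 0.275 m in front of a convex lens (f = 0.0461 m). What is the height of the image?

1/d_i = 1/f − 1/d_o = 1/(0.04610) − 1/(0.275) = 18.06, so d_i = 0.05538 m.
m = −d_i/d_o = -0.2014.
|h_i| = |m|·h_o = 0.2014 × 0.076 = 0.0153 m. The image is real, inverted and reduced, on the far side of the lens.

0.0153 m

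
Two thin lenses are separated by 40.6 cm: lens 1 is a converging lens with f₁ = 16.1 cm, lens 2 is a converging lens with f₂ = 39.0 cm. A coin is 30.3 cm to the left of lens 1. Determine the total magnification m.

m = -1.35

Lens 1: 1/d_i1 = 1/(16.1) − 1/(30.3) = 0.02911, so d_i1 = 34.35 cm; m₁ = −d_i1/d_o1 = -1.134.
d_o2 = 40.6 − (34.35) = 6.250 cm.
Lens 2: 1/d_i2 = 1/(39.0) − 1/(6.250) = -0.1344, so d_i2 = -7.443 cm; m₂ = −d_i2/d_o2 = +1.191.
m = m₁·m₂ = (-1.134)(+1.191) = -1.35.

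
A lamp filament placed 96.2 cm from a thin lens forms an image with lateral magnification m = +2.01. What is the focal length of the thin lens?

m = −d_i/d_o ⇒ d_i = −m·d_o = −(+2.01)·(96.2) = -193.4 cm.
1/f = 1/d_o + 1/d_i = 1/(96.2) + 1/(-193.4) = 0.005224, so f = 191 cm.
Since f is positive, the thin lens is converging.

f = 191 cm (converging)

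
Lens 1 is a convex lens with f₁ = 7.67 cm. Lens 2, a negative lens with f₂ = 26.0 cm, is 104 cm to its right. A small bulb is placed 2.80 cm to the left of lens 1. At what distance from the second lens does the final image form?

Lens 1: 1/d_i1 = 1/f₁ − 1/d_o1 = 1/(7.67) − 1/(2.80) = -0.2268, so d_i1 = -4.410 cm.
The intermediate image is 4.410 cm to the left of lens 1 (virtual), which is 104 − (-4.410) = 108.4 cm to the left of lens 2, so d_o2 = +108.4 cm.
Lens 2 is diverging, so f₂ = −26.0 cm.
Lens 2: 1/d_i2 = 1/f₂ − 1/d_o2 = 1/(-26.0) − 1/(108.4) = -0.04769, so d_i2 = -21.0 cm.
The final image is virtual, 21.0 cm to the left of lens 2 (overall magnification ≈ 0.30).

21.0 cm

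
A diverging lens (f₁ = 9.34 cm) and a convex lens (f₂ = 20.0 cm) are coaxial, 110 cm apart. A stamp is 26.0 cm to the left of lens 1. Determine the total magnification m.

f₁ = −9.34 cm (diverging).
Lens 1: 1/d_i1 = 1/(-9.34) − 1/(26.0) = -0.1455, so d_i1 = -6.872 cm; m₁ = −d_i1/d_o1 = +0.2643.
d_o2 = 110 − (-6.872) = 116.9 cm.
Lens 2: 1/d_i2 = 1/(20.0) − 1/(116.9) = 0.04145, so d_i2 = 24.13 cm; m₂ = −d_i2/d_o2 = -0.2064.
m = m₁·m₂ = (+0.2643)(-0.2064) = -0.0546.

m = -0.0546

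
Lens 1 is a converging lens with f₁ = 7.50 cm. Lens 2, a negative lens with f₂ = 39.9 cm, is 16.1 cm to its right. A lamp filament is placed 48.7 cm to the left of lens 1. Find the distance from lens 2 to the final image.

6.12 cm

Lens 1: 1/d_i1 = 1/f₁ − 1/d_o1 = 1/(7.50) − 1/(48.7) = 0.1128, so d_i1 = 8.865 cm.
The intermediate image is 8.865 cm to the right of lens 1, which is 16.1 − (8.865) = 7.235 cm to the left of lens 2, so d_o2 = +7.235 cm.
Lens 2 is diverging, so f₂ = −39.9 cm.
Lens 2: 1/d_i2 = 1/f₂ − 1/d_o2 = 1/(-39.9) − 1/(7.235) = -0.1633, so d_i2 = -6.12 cm.
The final image is virtual, 6.12 cm to the left of lens 2 (overall magnification ≈ -0.15).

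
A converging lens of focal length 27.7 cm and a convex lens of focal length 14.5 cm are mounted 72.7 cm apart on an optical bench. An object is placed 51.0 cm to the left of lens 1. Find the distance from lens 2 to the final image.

Lens 1: 1/d_i1 = 1/f₁ − 1/d_o1 = 1/(27.7) − 1/(51.0) = 0.01649, so d_i1 = 60.63 cm.
The intermediate image is 60.63 cm to the right of lens 1, which is 72.7 − (60.63) = 12.07 cm to the left of lens 2, so d_o2 = +12.07 cm.
Lens 2: 1/d_i2 = 1/f₂ − 1/d_o2 = 1/(14.5) − 1/(12.07) = -0.01388, so d_i2 = -72.0 cm.
The final image is virtual, 72.0 cm to the left of lens 2 (overall magnification ≈ -7.1).

72.0 cm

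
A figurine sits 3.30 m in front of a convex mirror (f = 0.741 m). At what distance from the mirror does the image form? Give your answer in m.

0.605 m

For a convex mirror, f = -0.741 m.
Mirror equation: 1/s_i = 1/f − 1/s_o = 1/(-0.7410) − 1/(3.30) = -1.350 − 0.3030 = -1.653, so s_i = -0.605 m.
The image is virtual, upright and reduced, behind the mirror.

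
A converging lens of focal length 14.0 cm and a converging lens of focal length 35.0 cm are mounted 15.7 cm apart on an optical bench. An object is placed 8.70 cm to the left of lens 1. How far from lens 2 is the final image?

Lens 1: 1/d_i1 = 1/f₁ − 1/d_o1 = 1/(14.0) − 1/(8.70) = -0.04351, so d_i1 = -22.98 cm.
The intermediate image is 22.98 cm to the left of lens 1 (virtual), which is 15.7 − (-22.98) = 38.68 cm to the left of lens 2, so d_o2 = +38.68 cm.
Lens 2: 1/d_i2 = 1/f₂ − 1/d_o2 = 1/(35.0) − 1/(38.68) = 0.002718, so d_i2 = 368 cm.
The final image is real, 368 cm to the right of lens 2 (overall magnification ≈ -25).

368 cm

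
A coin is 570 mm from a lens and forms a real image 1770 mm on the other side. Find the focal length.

Real image ⇒ d_i = +1770 mm.
1/f = 1/d_o + 1/d_i = 1/(570) + 1/(1770) = 0.002319, so f = 431 mm.
Since f is positive, the lens is converging.

f = 431 mm (converging)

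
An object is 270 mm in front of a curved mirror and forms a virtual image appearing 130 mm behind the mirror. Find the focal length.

f = -251 mm (convex)

Virtual image ⇒ d_i = −130 mm.
1/f = 1/d_o + 1/d_i = 1/(270) + 1/(-130) = -0.003989, so f = -251 mm.
Since f is negative, the curved mirror is convex.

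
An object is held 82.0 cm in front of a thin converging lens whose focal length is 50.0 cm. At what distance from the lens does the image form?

Lens equation: 1/d_i = 1/f − 1/d_o = 1/(50.00) − 1/(82.0) = 0.02000 − 0.01220 = 0.007805, so d_i = 128 cm.
The image is real, inverted and enlarged, on the far side of the lens.

128 cm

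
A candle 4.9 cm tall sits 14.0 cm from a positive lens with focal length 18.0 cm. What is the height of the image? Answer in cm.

22.1 cm

1/d_i = 1/f − 1/d_o = 1/(18.00) − 1/(14.0) = -0.01587, so d_i = -63.00 cm.
m = −d_i/d_o = +4.500.
|h_i| = |m|·h_o = 4.500 × 4.9 = 22.1 cm. The image is virtual, upright and enlarged, on the same side as the object.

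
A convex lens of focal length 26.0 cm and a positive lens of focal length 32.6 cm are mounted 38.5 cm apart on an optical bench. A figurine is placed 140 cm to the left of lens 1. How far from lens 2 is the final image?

8.23 cm

Lens 1: 1/d_i1 = 1/f₁ − 1/d_o1 = 1/(26.0) − 1/(140) = 0.03132, so d_i1 = 31.93 cm.
The intermediate image is 31.93 cm to the right of lens 1, which is 38.5 − (31.93) = 6.570 cm to the left of lens 2, so d_o2 = +6.570 cm.
Lens 2: 1/d_i2 = 1/f₂ − 1/d_o2 = 1/(32.6) − 1/(6.570) = -0.1215, so d_i2 = -8.23 cm.
The final image is virtual, 8.23 cm to the left of lens 2 (overall magnification ≈ -0.29).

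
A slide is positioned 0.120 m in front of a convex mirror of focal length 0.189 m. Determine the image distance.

0.0734 m

For a convex mirror, f = -0.189 m.
Mirror equation: 1/v = 1/f − 1/u = 1/(-0.1890) − 1/(0.120) = -5.291 − 8.333 = -13.62, so v = -0.0734 m.
The image is virtual, upright and reduced, behind the mirror.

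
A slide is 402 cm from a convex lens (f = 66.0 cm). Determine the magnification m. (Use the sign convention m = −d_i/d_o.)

1/d_i = 1/f − 1/d_o = 1/(66.00) − 1/(402) = 0.01266, so d_i = 78.96 cm.
m = −d_i/d_o = −(78.96)/(402) = -0.196.
The image is real, inverted and reduced, on the far side of the lens.

m = -0.196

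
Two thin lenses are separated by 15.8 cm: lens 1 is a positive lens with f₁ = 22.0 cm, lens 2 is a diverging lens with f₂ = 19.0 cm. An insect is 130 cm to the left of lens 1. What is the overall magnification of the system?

Lens 1: 1/d_i1 = 1/(22.0) − 1/(130) = 0.03776, so d_i1 = 26.48 cm; m₁ = −d_i1/d_o1 = -0.2037.
d_o2 = 15.8 − (26.48) = -10.68 cm (virtual object).
f₂ = −19.0 cm (diverging).
Lens 2: 1/d_i2 = 1/(-19.0) − 1/(-10.68) = 0.04100, so d_i2 = 24.39 cm; m₂ = −d_i2/d_o2 = +2.284.
m = m₁·m₂ = (-0.2037)(+2.284) = -0.465.

m = -0.465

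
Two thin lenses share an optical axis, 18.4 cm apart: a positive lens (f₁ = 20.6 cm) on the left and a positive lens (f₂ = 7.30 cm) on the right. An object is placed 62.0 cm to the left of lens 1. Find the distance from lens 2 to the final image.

Lens 1: 1/d_i1 = 1/f₁ − 1/d_o1 = 1/(20.6) − 1/(62.0) = 0.03241, so d_i1 = 30.85 cm.
The intermediate image is 30.85 cm to the right of lens 1, which lies 12.45 cm to the right of lens 2 — a virtual object — so d_o2 = −12.45 cm.
Lens 2: 1/d_i2 = 1/f₂ − 1/d_o2 = 1/(7.30) − 1/(-12.45) = 0.2173, so d_i2 = 4.60 cm.
The final image is real, 4.60 cm to the right of lens 2 (overall magnification ≈ -0.18).

4.60 cm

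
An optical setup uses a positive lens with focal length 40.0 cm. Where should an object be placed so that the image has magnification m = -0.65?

102 cm

m = −d_i/d_o ⇒ d_i = −m·d_o.
1/f = 1/d_o + 1/d_i = 1/d_o − 1/(m·d_o) = (1 − 1/m)/d_o, so d_o = f(1 − 1/m) = (40.00)(1 − 1/(-0.65)) = 102 cm.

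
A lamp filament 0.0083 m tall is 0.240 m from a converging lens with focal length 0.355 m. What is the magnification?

1/d_i = 1/f − 1/d_o = 1/(0.3550) − 1/(0.240) = -1.350, so d_i = -0.7409 m.
m = −d_i/d_o = −(-0.7409)/(0.240) = +3.09.
The image is virtual, upright and enlarged, on the same side as the object.

m = +3.09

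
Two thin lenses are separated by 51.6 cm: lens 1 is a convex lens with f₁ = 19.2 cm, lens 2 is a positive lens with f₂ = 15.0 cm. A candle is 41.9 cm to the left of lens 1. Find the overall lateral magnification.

m = +10.9

Lens 1: 1/d_i1 = 1/(19.2) − 1/(41.9) = 0.02822, so d_i1 = 35.44 cm; m₁ = −d_i1/d_o1 = -0.8458.
d_o2 = 51.6 − (35.44) = 16.16 cm.
Lens 2: 1/d_i2 = 1/(15.0) − 1/(16.16) = 0.004785, so d_i2 = 209.0 cm; m₂ = −d_i2/d_o2 = -12.93.
m = m₁·m₂ = (-0.8458)(-12.93) = +10.9.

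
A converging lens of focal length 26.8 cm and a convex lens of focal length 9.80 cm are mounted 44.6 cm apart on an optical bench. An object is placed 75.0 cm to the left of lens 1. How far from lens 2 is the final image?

4.12 cm

Lens 1: 1/d_i1 = 1/f₁ − 1/d_o1 = 1/(26.8) − 1/(75.0) = 0.02398, so d_i1 = 41.70 cm.
The intermediate image is 41.70 cm to the right of lens 1, which is 44.6 − (41.70) = 2.900 cm to the left of lens 2, so d_o2 = +2.900 cm.
Lens 2: 1/d_i2 = 1/f₂ − 1/d_o2 = 1/(9.80) − 1/(2.900) = -0.2428, so d_i2 = -4.12 cm.
The final image is virtual, 4.12 cm to the left of lens 2 (overall magnification ≈ -0.79).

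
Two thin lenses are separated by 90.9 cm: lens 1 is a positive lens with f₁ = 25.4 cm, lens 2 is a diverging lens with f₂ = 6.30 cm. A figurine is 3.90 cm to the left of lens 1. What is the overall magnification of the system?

Lens 1: 1/d_i1 = 1/(25.4) − 1/(3.90) = -0.2170, so d_i1 = -4.607 cm; m₁ = −d_i1/d_o1 = +1.181.
d_o2 = 90.9 − (-4.607) = 95.51 cm.
f₂ = −6.30 cm (diverging).
Lens 2: 1/d_i2 = 1/(-6.30) − 1/(95.51) = -0.1692, so d_i2 = -5.910 cm; m₂ = −d_i2/d_o2 = +0.06188.
m = m₁·m₂ = (+1.181)(+0.06188) = +0.0731.

m = +0.0731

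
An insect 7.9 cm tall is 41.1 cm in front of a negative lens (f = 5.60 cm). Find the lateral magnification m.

For a negative lens, f = -5.60 cm.
1/d_i = 1/f − 1/d_o = 1/(-5.600) − 1/(41.1) = -0.2029, so d_i = -4.928 cm.
m = −d_i/d_o = −(-4.928)/(41.1) = +0.120.
The image is virtual, upright and reduced, on the same side as the object.

m = +0.120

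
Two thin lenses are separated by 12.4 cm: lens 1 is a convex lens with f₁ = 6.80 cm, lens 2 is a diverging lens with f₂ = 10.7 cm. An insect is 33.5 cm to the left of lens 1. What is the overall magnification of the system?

m = -0.187

Lens 1: 1/d_i1 = 1/(6.80) − 1/(33.5) = 0.1172, so d_i1 = 8.532 cm; m₁ = −d_i1/d_o1 = -0.2547.
d_o2 = 12.4 − (8.532) = 3.868 cm.
f₂ = −10.7 cm (diverging).
Lens 2: 1/d_i2 = 1/(-10.7) − 1/(3.868) = -0.3520, so d_i2 = -2.841 cm; m₂ = −d_i2/d_o2 = +0.7345.
m = m₁·m₂ = (-0.2547)(+0.7345) = -0.187.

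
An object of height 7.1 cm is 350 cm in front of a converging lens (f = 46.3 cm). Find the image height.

1.08 cm

1/d_i = 1/f − 1/d_o = 1/(46.30) − 1/(350) = 0.01874, so d_i = 53.36 cm.
m = −d_i/d_o = -0.1525.
|h_i| = |m|·h_o = 0.1525 × 7.1 = 1.08 cm. The image is real, inverted and reduced, on the far side of the lens.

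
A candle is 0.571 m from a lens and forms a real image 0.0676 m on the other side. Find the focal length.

Real image ⇒ d_i = +0.0676 m.
1/f = 1/d_o + 1/d_i = 1/(0.571) + 1/(0.0676) = 16.54, so f = 0.0604 m.
Since f is positive, the lens is converging.

f = 0.0604 m (converging)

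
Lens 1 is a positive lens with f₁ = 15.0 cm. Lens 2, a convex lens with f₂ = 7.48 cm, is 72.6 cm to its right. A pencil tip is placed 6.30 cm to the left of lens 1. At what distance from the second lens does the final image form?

Lens 1: 1/d_i1 = 1/f₁ − 1/d_o1 = 1/(15.0) − 1/(6.30) = -0.09206, so d_i1 = -10.86 cm.
The intermediate image is 10.86 cm to the left of lens 1 (virtual), which is 72.6 − (-10.86) = 83.46 cm to the left of lens 2, so d_o2 = +83.46 cm.
Lens 2: 1/d_i2 = 1/f₂ − 1/d_o2 = 1/(7.48) − 1/(83.46) = 0.1217, so d_i2 = 8.22 cm.
The final image is real, 8.22 cm to the right of lens 2 (overall magnification ≈ -0.17).

8.22 cm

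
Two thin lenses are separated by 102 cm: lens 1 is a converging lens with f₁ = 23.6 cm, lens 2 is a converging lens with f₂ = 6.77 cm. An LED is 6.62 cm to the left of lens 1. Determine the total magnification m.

m = -0.0901

Lens 1: 1/d_i1 = 1/(23.6) − 1/(6.62) = -0.1087, so d_i1 = -9.201 cm; m₁ = −d_i1/d_o1 = +1.390.
d_o2 = 102 − (-9.201) = 111.2 cm.
Lens 2: 1/d_i2 = 1/(6.77) − 1/(111.2) = 0.1387, so d_i2 = 7.209 cm; m₂ = −d_i2/d_o2 = -0.06483.
m = m₁·m₂ = (+1.390)(-0.06483) = -0.0901.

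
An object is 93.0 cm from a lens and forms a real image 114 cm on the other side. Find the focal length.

Real image ⇒ d_i = +114 cm.
1/f = 1/d_o + 1/d_i = 1/(93.0) + 1/(114) = 0.01952, so f = 51.2 cm.
Since f is positive, the lens is converging.

f = 51.2 cm (converging)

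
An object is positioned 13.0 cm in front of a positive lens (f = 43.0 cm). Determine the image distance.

Thin-lens equation: 1/s_i = 1/f − 1/s_o = 1/(43.00) − 1/(13.0) = 0.02326 − 0.07692 = -0.05367, so s_i = -18.6 cm.
The image is virtual, upright and enlarged, on the same side as the object.

18.6 cm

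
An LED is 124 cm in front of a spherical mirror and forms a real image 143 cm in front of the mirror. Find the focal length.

f = 66.4 cm (concave)

Real image ⇒ d_i = +143 cm.
1/f = 1/d_o + 1/d_i = 1/(124) + 1/(143) = 0.01506, so f = 66.4 cm.
Since f is positive, the spherical mirror is concave.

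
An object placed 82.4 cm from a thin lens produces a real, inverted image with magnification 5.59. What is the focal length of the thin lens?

m = −d_i/d_o ⇒ d_i = −m·d_o = −(-5.59)·(82.4) = 460.6 cm.
1/f = 1/d_o + 1/d_i = 1/(82.4) + 1/(460.6) = 0.01431, so f = 69.9 cm.
Since f is positive, the thin lens is converging.

f = 69.9 cm (converging)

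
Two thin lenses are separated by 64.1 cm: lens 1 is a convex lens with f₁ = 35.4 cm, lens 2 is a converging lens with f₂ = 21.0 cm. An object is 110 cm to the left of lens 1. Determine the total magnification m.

m = -1.10

Lens 1: 1/d_i1 = 1/(35.4) − 1/(110) = 0.01916, so d_i1 = 52.20 cm; m₁ = −d_i1/d_o1 = -0.4745.
d_o2 = 64.1 − (52.20) = 11.90 cm.
Lens 2: 1/d_i2 = 1/(21.0) − 1/(11.90) = -0.03641, so d_i2 = -27.46 cm; m₂ = −d_i2/d_o2 = +2.308.
m = m₁·m₂ = (-0.4745)(+2.308) = -1.10.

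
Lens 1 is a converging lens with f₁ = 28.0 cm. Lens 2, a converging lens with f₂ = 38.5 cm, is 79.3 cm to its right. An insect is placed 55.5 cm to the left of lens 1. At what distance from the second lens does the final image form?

55.9 cm

Lens 1: 1/d_i1 = 1/f₁ − 1/d_o1 = 1/(28.0) − 1/(55.5) = 0.01770, so d_i1 = 56.51 cm.
The intermediate image is 56.51 cm to the right of lens 1, which is 79.3 − (56.51) = 22.79 cm to the left of lens 2, so d_o2 = +22.79 cm.
Lens 2: 1/d_i2 = 1/f₂ − 1/d_o2 = 1/(38.5) − 1/(22.79) = -0.01790, so d_i2 = -55.9 cm.
The final image is virtual, 55.9 cm to the left of lens 2 (overall magnification ≈ -2.5).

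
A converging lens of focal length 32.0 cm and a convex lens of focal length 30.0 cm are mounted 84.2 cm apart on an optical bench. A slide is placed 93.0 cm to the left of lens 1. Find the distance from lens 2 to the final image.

Lens 1: 1/d_i1 = 1/f₁ − 1/d_o1 = 1/(32.0) − 1/(93.0) = 0.02050, so d_i1 = 48.79 cm.
The intermediate image is 48.79 cm to the right of lens 1, which is 84.2 − (48.79) = 35.41 cm to the left of lens 2, so d_o2 = +35.41 cm.
Lens 2: 1/d_i2 = 1/f₂ − 1/d_o2 = 1/(30.0) − 1/(35.41) = 0.005093, so d_i2 = 196 cm.
The final image is real, 196 cm to the right of lens 2 (overall magnification ≈ 2.9).

196 cm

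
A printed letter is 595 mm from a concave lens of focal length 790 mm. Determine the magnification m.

For a concave lens, f = -790 mm.
1/d_i = 1/f − 1/d_o = 1/(-790.0) − 1/(595) = -0.002946, so d_i = -339.4 mm.
m = −d_i/d_o = −(-339.4)/(595) = +0.570.
The image is virtual, upright and reduced, on the same side as the object.

m = +0.570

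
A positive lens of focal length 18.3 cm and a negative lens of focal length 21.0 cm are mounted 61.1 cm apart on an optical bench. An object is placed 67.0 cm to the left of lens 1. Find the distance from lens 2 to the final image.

13.3 cm

Lens 1: 1/d_i1 = 1/f₁ − 1/d_o1 = 1/(18.3) − 1/(67.0) = 0.03972, so d_i1 = 25.18 cm.
The intermediate image is 25.18 cm to the right of lens 1, which is 61.1 − (25.18) = 35.92 cm to the left of lens 2, so d_o2 = +35.92 cm.
Lens 2 is diverging, so f₂ = −21.0 cm.
Lens 2: 1/d_i2 = 1/f₂ − 1/d_o2 = 1/(-21.0) − 1/(35.92) = -0.07546, so d_i2 = -13.3 cm.
The final image is virtual, 13.3 cm to the left of lens 2 (overall magnification ≈ -0.14).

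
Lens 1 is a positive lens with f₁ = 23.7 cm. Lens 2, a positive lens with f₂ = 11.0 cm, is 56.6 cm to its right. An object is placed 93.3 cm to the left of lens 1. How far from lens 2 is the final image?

Lens 1: 1/d_i1 = 1/f₁ − 1/d_o1 = 1/(23.7) − 1/(93.3) = 0.03148, so d_i1 = 31.77 cm.
The intermediate image is 31.77 cm to the right of lens 1, which is 56.6 − (31.77) = 24.83 cm to the left of lens 2, so d_o2 = +24.83 cm.
Lens 2: 1/d_i2 = 1/f₂ − 1/d_o2 = 1/(11.0) − 1/(24.83) = 0.05064, so d_i2 = 19.7 cm.
The final image is real, 19.7 cm to the right of lens 2 (overall magnification ≈ 0.27).

19.7 cm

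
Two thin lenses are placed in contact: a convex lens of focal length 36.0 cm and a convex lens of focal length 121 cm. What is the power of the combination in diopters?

P = +3.60 D

P₁ = 1/f₁ = 1/(0.360 m) = +2.778 D; P₂ = 1/f₂ = 1/(1.21 m) = +0.8264 D.
For thin lenses in contact, P = P₁ + P₂ = (+2.778) + (+0.8264) = +3.60 D.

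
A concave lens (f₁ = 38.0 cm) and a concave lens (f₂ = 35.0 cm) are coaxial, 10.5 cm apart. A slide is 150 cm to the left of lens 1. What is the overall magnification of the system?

m = +0.0933

f₁ = −38.0 cm (diverging).
Lens 1: 1/d_i1 = 1/(-38.0) − 1/(150) = -0.03298, so d_i1 = -30.32 cm; m₁ = −d_i1/d_o1 = +0.2021.
d_o2 = 10.5 − (-30.32) = 40.82 cm.
f₂ = −35.0 cm (diverging).
Lens 2: 1/d_i2 = 1/(-35.0) − 1/(40.82) = -0.05307, so d_i2 = -18.84 cm; m₂ = −d_i2/d_o2 = +0.4616.
m = m₁·m₂ = (+0.2021)(+0.4616) = +0.0933.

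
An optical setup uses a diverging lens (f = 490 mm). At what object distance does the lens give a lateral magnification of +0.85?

For a diverging lens, f = -490 mm.
m = −d_i/d_o ⇒ d_i = −m·d_o.
1/f = 1/d_o + 1/d_i = 1/d_o − 1/(m·d_o) = (1 − 1/m)/d_o, so d_o = f(1 − 1/m) = (-490.0)(1 − 1/(+0.85)) = 86.5 mm.

86.5 mm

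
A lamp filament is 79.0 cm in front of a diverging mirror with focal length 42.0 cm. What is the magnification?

For a diverging mirror, f = -42.0 cm.
1/d_i = 1/f − 1/d_o = 1/(-42.00) − 1/(79.0) = -0.03647, so d_i = -27.42 cm.
m = −d_i/d_o = −(-27.42)/(79.0) = +0.347.
The image is virtual, upright and reduced, behind the mirror.

m = +0.347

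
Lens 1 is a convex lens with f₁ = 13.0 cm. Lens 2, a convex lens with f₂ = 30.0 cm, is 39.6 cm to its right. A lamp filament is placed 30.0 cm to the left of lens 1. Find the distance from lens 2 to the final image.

37.5 cm

Lens 1: 1/d_i1 = 1/f₁ − 1/d_o1 = 1/(13.0) − 1/(30.0) = 0.04359, so d_i1 = 22.94 cm.
The intermediate image is 22.94 cm to the right of lens 1, which is 39.6 − (22.94) = 16.66 cm to the left of lens 2, so d_o2 = +16.66 cm.
Lens 2: 1/d_i2 = 1/f₂ − 1/d_o2 = 1/(30.0) − 1/(16.66) = -0.02669, so d_i2 = -37.5 cm.
The final image is virtual, 37.5 cm to the left of lens 2 (overall magnification ≈ -1.7).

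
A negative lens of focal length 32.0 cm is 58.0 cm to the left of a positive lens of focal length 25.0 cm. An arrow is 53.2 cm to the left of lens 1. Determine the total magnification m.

m = -0.177

f₁ = −32.0 cm (diverging).
Lens 1: 1/d_i1 = 1/(-32.0) − 1/(53.2) = -0.05005, so d_i1 = -19.98 cm; m₁ = −d_i1/d_o1 = +0.3756.
d_o2 = 58.0 − (-19.98) = 77.98 cm.
Lens 2: 1/d_i2 = 1/(25.0) − 1/(77.98) = 0.02718, so d_i2 = 36.80 cm; m₂ = −d_i2/d_o2 = -0.4719.
m = m₁·m₂ = (+0.3756)(-0.4719) = -0.177.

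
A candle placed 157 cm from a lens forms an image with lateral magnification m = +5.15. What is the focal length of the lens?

m = −d_i/d_o ⇒ d_i = −m·d_o = −(+5.15)·(157) = -808.6 cm.
1/f = 1/d_o + 1/d_i = 1/(157) + 1/(-808.6) = 0.005133, so f = 195 cm.
Since f is positive, the lens is converging.

f = 195 cm (converging)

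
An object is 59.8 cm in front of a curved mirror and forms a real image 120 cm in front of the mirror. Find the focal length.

Real image ⇒ d_i = +120 cm.
1/f = 1/d_o + 1/d_i = 1/(59.8) + 1/(120) = 0.02506, so f = 39.9 cm.
Since f is positive, the curved mirror is concave.

f = 39.9 cm (concave)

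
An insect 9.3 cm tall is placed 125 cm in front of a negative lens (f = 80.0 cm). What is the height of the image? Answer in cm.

For a negative lens, f = -80.0 cm.
1/d_i = 1/f − 1/d_o = 1/(-80.00) − 1/(125) = -0.02050, so d_i = -48.78 cm.
m = −d_i/d_o = +0.3902.
|h_i| = |m|·h_o = 0.3902 × 9.3 = 3.63 cm. The image is virtual, upright and reduced, on the same side as the object.

3.63 cm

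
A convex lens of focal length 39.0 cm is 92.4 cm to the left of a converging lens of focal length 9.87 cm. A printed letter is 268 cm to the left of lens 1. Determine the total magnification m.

Lens 1: 1/d_i1 = 1/(39.0) − 1/(268) = 0.02191, so d_i1 = 45.64 cm; m₁ = −d_i1/d_o1 = -0.1703.
d_o2 = 92.4 − (45.64) = 46.76 cm.
Lens 2: 1/d_i2 = 1/(9.87) − 1/(46.76) = 0.07993, so d_i2 = 12.51 cm; m₂ = −d_i2/d_o2 = -0.2676.
m = m₁·m₂ = (-0.1703)(-0.2676) = +0.0456.

m = +0.0456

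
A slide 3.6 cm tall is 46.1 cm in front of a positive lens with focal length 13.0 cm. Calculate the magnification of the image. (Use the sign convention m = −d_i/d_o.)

m = -0.393

1/d_i = 1/f − 1/d_o = 1/(13.00) − 1/(46.1) = 0.05523, so d_i = 18.11 cm.
m = −d_i/d_o = −(18.11)/(46.1) = -0.393.
The image is real, inverted and reduced, on the far side of the lens.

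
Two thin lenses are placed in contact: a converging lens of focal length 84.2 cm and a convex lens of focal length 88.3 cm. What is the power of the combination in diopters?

P₁ = 1/f₁ = 1/(0.842 m) = +1.188 D; P₂ = 1/f₂ = 1/(0.883 m) = +1.133 D.
For thin lenses in contact, P = P₁ + P₂ = (+1.188) + (+1.133) = +2.32 D.

P = +2.32 D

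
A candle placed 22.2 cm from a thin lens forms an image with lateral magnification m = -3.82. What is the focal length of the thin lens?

m = −d_i/d_o ⇒ d_i = −m·d_o = −(-3.82)·(22.2) = 84.80 cm.
1/f = 1/d_o + 1/d_i = 1/(22.2) + 1/(84.80) = 0.05684, so f = 17.6 cm.
Since f is positive, the thin lens is converging.

f = 17.6 cm (converging)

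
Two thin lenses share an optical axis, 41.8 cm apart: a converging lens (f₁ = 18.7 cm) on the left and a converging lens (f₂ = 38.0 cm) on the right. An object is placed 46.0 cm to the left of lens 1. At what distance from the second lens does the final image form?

14.1 cm

Lens 1: 1/d_i1 = 1/f₁ − 1/d_o1 = 1/(18.7) − 1/(46.0) = 0.03174, so d_i1 = 31.51 cm.
The intermediate image is 31.51 cm to the right of lens 1, which is 41.8 − (31.51) = 10.29 cm to the left of lens 2, so d_o2 = +10.29 cm.
Lens 2: 1/d_i2 = 1/f₂ − 1/d_o2 = 1/(38.0) − 1/(10.29) = -0.07087, so d_i2 = -14.1 cm.
The final image is virtual, 14.1 cm to the left of lens 2 (overall magnification ≈ -0.94).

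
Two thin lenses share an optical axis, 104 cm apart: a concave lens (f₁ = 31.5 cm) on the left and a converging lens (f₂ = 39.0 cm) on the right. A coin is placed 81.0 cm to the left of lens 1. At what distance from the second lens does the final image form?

56.3 cm

Lens 1 is diverging, so f₁ = −31.5 cm.
Lens 1: 1/d_i1 = 1/f₁ − 1/d_o1 = 1/(-31.5) − 1/(81.0) = -0.04409, so d_i1 = -22.68 cm.
The intermediate image is 22.68 cm to the left of lens 1 (virtual), which is 104 − (-22.68) = 126.7 cm to the left of lens 2, so d_o2 = +126.7 cm.
Lens 2: 1/d_i2 = 1/f₂ − 1/d_o2 = 1/(39.0) − 1/(126.7) = 0.01775, so d_i2 = 56.3 cm.
The final image is real, 56.3 cm to the right of lens 2 (overall magnification ≈ -0.12).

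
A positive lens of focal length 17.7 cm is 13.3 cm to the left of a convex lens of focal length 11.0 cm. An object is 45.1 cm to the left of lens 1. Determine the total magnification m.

m = -0.265

Lens 1: 1/d_i1 = 1/(17.7) − 1/(45.1) = 0.03432, so d_i1 = 29.13 cm; m₁ = −d_i1/d_o1 = -0.6459.
d_o2 = 13.3 − (29.13) = -15.83 cm (virtual object).
Lens 2: 1/d_i2 = 1/(11.0) − 1/(-15.83) = 0.1541, so d_i2 = 6.490 cm; m₂ = −d_i2/d_o2 = +0.4100.
m = m₁·m₂ = (-0.6459)(+0.4100) = -0.265.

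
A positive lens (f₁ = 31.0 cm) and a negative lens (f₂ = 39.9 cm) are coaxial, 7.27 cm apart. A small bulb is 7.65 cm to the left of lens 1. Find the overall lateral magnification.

m = +0.924

Lens 1: 1/d_i1 = 1/(31.0) − 1/(7.65) = -0.09846, so d_i1 = -10.16 cm; m₁ = −d_i1/d_o1 = +1.328.
d_o2 = 7.27 − (-10.16) = 17.43 cm.
f₂ = −39.9 cm (diverging).
Lens 2: 1/d_i2 = 1/(-39.9) − 1/(17.43) = -0.08244, so d_i2 = -12.13 cm; m₂ = −d_i2/d_o2 = +0.6960.
m = m₁·m₂ = (+1.328)(+0.6960) = +0.924.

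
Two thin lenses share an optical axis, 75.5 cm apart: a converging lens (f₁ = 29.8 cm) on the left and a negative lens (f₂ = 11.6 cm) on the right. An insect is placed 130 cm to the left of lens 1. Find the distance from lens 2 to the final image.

Lens 1: 1/d_i1 = 1/f₁ − 1/d_o1 = 1/(29.8) − 1/(130) = 0.02586, so d_i1 = 38.66 cm.
The intermediate image is 38.66 cm to the right of lens 1, which is 75.5 − (38.66) = 36.84 cm to the left of lens 2, so d_o2 = +36.84 cm.
Lens 2 is diverging, so f₂ = −11.6 cm.
Lens 2: 1/d_i2 = 1/f₂ − 1/d_o2 = 1/(-11.6) − 1/(36.84) = -0.1134, so d_i2 = -8.82 cm.
The final image is virtual, 8.82 cm to the left of lens 2 (overall magnification ≈ -0.071).

8.82 cm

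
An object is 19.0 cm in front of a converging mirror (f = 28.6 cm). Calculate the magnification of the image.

m = +2.98

1/d_i = 1/f − 1/d_o = 1/(28.60) − 1/(19.0) = -0.01767, so d_i = -56.60 cm.
m = −d_i/d_o = −(-56.60)/(19.0) = +2.98.
The image is virtual, upright and enlarged, behind the mirror.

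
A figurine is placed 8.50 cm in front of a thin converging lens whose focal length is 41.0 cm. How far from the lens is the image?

Lens equation: 1/s_i = 1/f − 1/s_o = 1/(41.00) − 1/(8.50) = 0.02439 − 0.1176 = -0.09326, so s_i = -10.7 cm.
The image is virtual, upright and enlarged, on the same side as the object.

10.7 cm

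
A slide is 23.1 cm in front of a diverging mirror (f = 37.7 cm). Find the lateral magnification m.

For a diverging mirror, f = -37.7 cm.
1/d_i = 1/f − 1/d_o = 1/(-37.70) − 1/(23.1) = -0.06982, so d_i = -14.32 cm.
m = −d_i/d_o = −(-14.32)/(23.1) = +0.620.
The image is virtual, upright and reduced, behind the mirror.

m = +0.620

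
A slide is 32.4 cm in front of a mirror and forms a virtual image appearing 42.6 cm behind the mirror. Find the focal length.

f = 135 cm (concave)

Virtual image ⇒ d_i = −42.6 cm.
1/f = 1/d_o + 1/d_i = 1/(32.4) + 1/(-42.6) = 0.007390, so f = 135 cm.
Since f is positive, the mirror is concave.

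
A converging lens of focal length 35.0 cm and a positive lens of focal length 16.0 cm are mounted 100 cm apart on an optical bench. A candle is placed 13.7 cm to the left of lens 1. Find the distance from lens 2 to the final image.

Lens 1: 1/d_i1 = 1/f₁ − 1/d_o1 = 1/(35.0) − 1/(13.7) = -0.04442, so d_i1 = -22.51 cm.
The intermediate image is 22.51 cm to the left of lens 1 (virtual), which is 100 − (-22.51) = 122.5 cm to the left of lens 2, so d_o2 = +122.5 cm.
Lens 2: 1/d_i2 = 1/f₂ − 1/d_o2 = 1/(16.0) − 1/(122.5) = 0.05434, so d_i2 = 18.4 cm.
The final image is real, 18.4 cm to the right of lens 2 (overall magnification ≈ -0.25).

18.4 cm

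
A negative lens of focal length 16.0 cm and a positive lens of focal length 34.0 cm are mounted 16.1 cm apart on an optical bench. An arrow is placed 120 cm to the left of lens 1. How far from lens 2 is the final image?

272 cm

Lens 1 is diverging, so f₁ = −16.0 cm.
Lens 1: 1/d_i1 = 1/f₁ − 1/d_o1 = 1/(-16.0) − 1/(120) = -0.07083, so d_i1 = -14.12 cm.
The intermediate image is 14.12 cm to the left of lens 1 (virtual), which is 16.1 − (-14.12) = 30.22 cm to the left of lens 2, so d_o2 = +30.22 cm.
Lens 2: 1/d_i2 = 1/f₂ − 1/d_o2 = 1/(34.0) − 1/(30.22) = -0.003679, so d_i2 = -272 cm.
The final image is virtual, 272 cm to the left of lens 2 (overall magnification ≈ 1.1).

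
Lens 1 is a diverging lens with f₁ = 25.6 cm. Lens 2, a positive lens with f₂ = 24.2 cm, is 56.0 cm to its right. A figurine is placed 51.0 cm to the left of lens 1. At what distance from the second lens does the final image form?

Lens 1 is diverging, so f₁ = −25.6 cm.
Lens 1: 1/d_i1 = 1/f₁ − 1/d_o1 = 1/(-25.6) − 1/(51.0) = -0.05867, so d_i1 = -17.04 cm.
The intermediate image is 17.04 cm to the left of lens 1 (virtual), which is 56.0 − (-17.04) = 73.04 cm to the left of lens 2, so d_o2 = +73.04 cm.
Lens 2: 1/d_i2 = 1/f₂ − 1/d_o2 = 1/(24.2) − 1/(73.04) = 0.02763, so d_i2 = 36.2 cm.
The final image is real, 36.2 cm to the right of lens 2 (overall magnification ≈ -0.17).

36.2 cm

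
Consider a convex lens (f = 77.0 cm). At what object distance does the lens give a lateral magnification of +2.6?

m = −d_i/d_o ⇒ d_i = −m·d_o.
1/f = 1/d_o + 1/d_i = 1/d_o − 1/(m·d_o) = (1 − 1/m)/d_o, so d_o = f(1 − 1/m) = (77.00)(1 − 1/(+2.6)) = 47.4 cm.

47.4 cm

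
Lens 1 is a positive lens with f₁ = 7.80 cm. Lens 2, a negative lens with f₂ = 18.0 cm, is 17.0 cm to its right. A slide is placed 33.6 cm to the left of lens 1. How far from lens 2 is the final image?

4.96 cm

Lens 1: 1/d_i1 = 1/f₁ − 1/d_o1 = 1/(7.80) − 1/(33.6) = 0.09844, so d_i1 = 10.16 cm.
The intermediate image is 10.16 cm to the right of lens 1, which is 17.0 − (10.16) = 6.840 cm to the left of lens 2, so d_o2 = +6.840 cm.
Lens 2 is diverging, so f₂ = −18.0 cm.
Lens 2: 1/d_i2 = 1/f₂ − 1/d_o2 = 1/(-18.0) − 1/(6.840) = -0.2018, so d_i2 = -4.96 cm.
The final image is virtual, 4.96 cm to the left of lens 2 (overall magnification ≈ -0.22).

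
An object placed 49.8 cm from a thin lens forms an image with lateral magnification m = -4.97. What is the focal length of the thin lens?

f = 41.5 cm (converging)

m = −d_i/d_o ⇒ d_i = −m·d_o = −(-4.97)·(49.8) = 247.5 cm.
1/f = 1/d_o + 1/d_i = 1/(49.8) + 1/(247.5) = 0.02412, so f = 41.5 cm.
Since f is positive, the thin lens is converging.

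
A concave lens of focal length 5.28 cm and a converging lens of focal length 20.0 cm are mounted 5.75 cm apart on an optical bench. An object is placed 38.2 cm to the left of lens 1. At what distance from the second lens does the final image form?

Lens 1 is diverging, so f₁ = −5.28 cm.
Lens 1: 1/d_i1 = 1/f₁ − 1/d_o1 = 1/(-5.28) − 1/(38.2) = -0.2156, so d_i1 = -4.639 cm.
The intermediate image is 4.639 cm to the left of lens 1 (virtual), which is 5.75 − (-4.639) = 10.39 cm to the left of lens 2, so d_o2 = +10.39 cm.
Lens 2: 1/d_i2 = 1/f₂ − 1/d_o2 = 1/(20.0) − 1/(10.39) = -0.04625, so d_i2 = -21.6 cm.
The final image is virtual, 21.6 cm to the left of lens 2 (overall magnification ≈ 0.25).

21.6 cm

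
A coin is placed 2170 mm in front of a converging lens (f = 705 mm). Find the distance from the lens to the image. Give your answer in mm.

1040 mm

Thin-lens equation: 1/s_i = 1/f − 1/s_o = 1/(705.0) − 1/(2170) = 0.001418 − 0.0004608 = 0.0009576, so s_i = 1040 mm.
The image is real, inverted and reduced, on the far side of the lens.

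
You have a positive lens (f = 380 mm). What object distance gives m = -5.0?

m = −d_i/d_o ⇒ d_i = −m·d_o.
1/f = 1/d_o + 1/d_i = 1/d_o − 1/(m·d_o) = (1 − 1/m)/d_o, so d_o = f(1 − 1/m) = (380.0)(1 − 1/(-5.0)) = 456 mm.

456 mm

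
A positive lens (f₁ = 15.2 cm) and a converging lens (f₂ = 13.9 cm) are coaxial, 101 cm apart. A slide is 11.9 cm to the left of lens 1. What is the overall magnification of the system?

Lens 1: 1/d_i1 = 1/(15.2) − 1/(11.9) = -0.01824, so d_i1 = -54.81 cm; m₁ = −d_i1/d_o1 = +4.606.
d_o2 = 101 − (-54.81) = 155.8 cm.
Lens 2: 1/d_i2 = 1/(13.9) − 1/(155.8) = 0.06552, so d_i2 = 15.26 cm; m₂ = −d_i2/d_o2 = -0.09796.
m = m₁·m₂ = (+4.606)(-0.09796) = -0.451.

m = -0.451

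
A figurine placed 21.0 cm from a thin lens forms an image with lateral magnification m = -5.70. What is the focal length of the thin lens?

f = 17.9 cm (converging)

m = −d_i/d_o ⇒ d_i = −m·d_o = −(-5.70)·(21.0) = 119.7 cm.
1/f = 1/d_o + 1/d_i = 1/(21.0) + 1/(119.7) = 0.05597, so f = 17.9 cm.
Since f is positive, the thin lens is converging.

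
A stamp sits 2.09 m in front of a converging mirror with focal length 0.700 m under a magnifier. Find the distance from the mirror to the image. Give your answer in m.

Mirror equation: 1/v = 1/f − 1/u = 1/(0.7000) − 1/(2.09) = 1.429 − 0.4785 = 0.9501, so v = 1.05 m.
The image is real, inverted and reduced, in front of the mirror.

1.05 m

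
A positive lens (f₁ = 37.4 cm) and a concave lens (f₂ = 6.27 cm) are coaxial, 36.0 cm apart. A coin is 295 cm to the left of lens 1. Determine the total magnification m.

Lens 1: 1/d_i1 = 1/(37.4) − 1/(295) = 0.02335, so d_i1 = 42.83 cm; m₁ = −d_i1/d_o1 = -0.1452.
d_o2 = 36.0 − (42.83) = -6.830 cm (virtual object).
f₂ = −6.27 cm (diverging).
Lens 2: 1/d_i2 = 1/(-6.27) − 1/(-6.830) = -0.01308, so d_i2 = -76.47 cm; m₂ = −d_i2/d_o2 = -11.20.
m = m₁·m₂ = (-0.1452)(-11.20) = +1.63.

m = +1.63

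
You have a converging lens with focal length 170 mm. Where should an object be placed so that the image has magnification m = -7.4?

m = −d_i/d_o ⇒ d_i = −m·d_o.
1/f = 1/d_o + 1/d_i = 1/d_o − 1/(m·d_o) = (1 − 1/m)/d_o, so d_o = f(1 − 1/m) = (170.0)(1 − 1/(-7.4)) = 193 mm.

193 mm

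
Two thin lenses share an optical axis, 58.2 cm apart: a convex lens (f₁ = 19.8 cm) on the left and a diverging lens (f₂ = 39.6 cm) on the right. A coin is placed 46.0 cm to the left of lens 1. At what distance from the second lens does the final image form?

14.7 cm

Lens 1: 1/d_i1 = 1/f₁ − 1/d_o1 = 1/(19.8) − 1/(46.0) = 0.02877, so d_i1 = 34.76 cm.
The intermediate image is 34.76 cm to the right of lens 1, which is 58.2 − (34.76) = 23.44 cm to the left of lens 2, so d_o2 = +23.44 cm.
Lens 2 is diverging, so f₂ = −39.6 cm.
Lens 2: 1/d_i2 = 1/f₂ − 1/d_o2 = 1/(-39.6) − 1/(23.44) = -0.06791, so d_i2 = -14.7 cm.
The final image is virtual, 14.7 cm to the left of lens 2 (overall magnification ≈ -0.47).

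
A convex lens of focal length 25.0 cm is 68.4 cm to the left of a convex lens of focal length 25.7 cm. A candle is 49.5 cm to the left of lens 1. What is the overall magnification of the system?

m = -3.36

Lens 1: 1/d_i1 = 1/(25.0) − 1/(49.5) = 0.01980, so d_i1 = 50.51 cm; m₁ = −d_i1/d_o1 = -1.020.
d_o2 = 68.4 − (50.51) = 17.89 cm.
Lens 2: 1/d_i2 = 1/(25.7) − 1/(17.89) = -0.01699, so d_i2 = -58.87 cm; m₂ = −d_i2/d_o2 = +3.291.
m = m₁·m₂ = (-1.020)(+3.291) = -3.36.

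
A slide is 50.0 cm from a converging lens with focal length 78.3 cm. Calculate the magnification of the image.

1/d_i = 1/f − 1/d_o = 1/(78.30) − 1/(50.0) = -0.007229, so d_i = -138.3 cm.
m = −d_i/d_o = −(-138.3)/(50.0) = +2.77.
The image is virtual, upright and enlarged, on the same side as the object.

m = +2.77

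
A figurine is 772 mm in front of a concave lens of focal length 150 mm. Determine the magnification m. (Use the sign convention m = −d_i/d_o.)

For a concave lens, f = -150 mm.
1/d_i = 1/f − 1/d_o = 1/(-150.0) − 1/(772) = -0.007962, so d_i = -125.6 mm.
m = −d_i/d_o = −(-125.6)/(772) = +0.163.
The image is virtual, upright and reduced, on the same side as the object.

m = +0.163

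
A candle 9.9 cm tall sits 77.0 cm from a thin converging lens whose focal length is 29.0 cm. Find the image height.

1/d_i = 1/f − 1/d_o = 1/(29.00) − 1/(77.0) = 0.02150, so d_i = 46.52 cm.
m = −d_i/d_o = -0.6042.
|h_i| = |m|·h_o = 0.6042 × 9.9 = 5.98 cm. The image is real, inverted and reduced, on the far side of the lens.

5.98 cm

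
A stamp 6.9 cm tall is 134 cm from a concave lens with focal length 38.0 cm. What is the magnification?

m = +0.221

For a concave lens, f = -38.0 cm.
1/d_i = 1/f − 1/d_o = 1/(-38.00) − 1/(134) = -0.03378, so d_i = -29.60 cm.
m = −d_i/d_o = −(-29.60)/(134) = +0.221.
The image is virtual, upright and reduced, on the same side as the object.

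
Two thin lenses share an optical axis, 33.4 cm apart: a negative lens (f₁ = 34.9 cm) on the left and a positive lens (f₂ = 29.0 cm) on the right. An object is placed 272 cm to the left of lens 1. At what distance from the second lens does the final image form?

52.8 cm

Lens 1 is diverging, so f₁ = −34.9 cm.
Lens 1: 1/d_i1 = 1/f₁ − 1/d_o1 = 1/(-34.9) − 1/(272) = -0.03233, so d_i1 = -30.93 cm.
The intermediate image is 30.93 cm to the left of lens 1 (virtual), which is 33.4 − (-30.93) = 64.33 cm to the left of lens 2, so d_o2 = +64.33 cm.
Lens 2: 1/d_i2 = 1/f₂ − 1/d_o2 = 1/(29.0) − 1/(64.33) = 0.01894, so d_i2 = 52.8 cm.
The final image is real, 52.8 cm to the right of lens 2 (overall magnification ≈ -0.093).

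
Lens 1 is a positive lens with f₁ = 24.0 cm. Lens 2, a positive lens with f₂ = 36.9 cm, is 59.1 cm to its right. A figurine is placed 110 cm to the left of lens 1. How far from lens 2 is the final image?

123 cm

Lens 1: 1/d_i1 = 1/f₁ − 1/d_o1 = 1/(24.0) − 1/(110) = 0.03258, so d_i1 = 30.70 cm.
The intermediate image is 30.70 cm to the right of lens 1, which is 59.1 − (30.70) = 28.40 cm to the left of lens 2, so d_o2 = +28.40 cm.
Lens 2: 1/d_i2 = 1/f₂ − 1/d_o2 = 1/(36.9) − 1/(28.40) = -0.008111, so d_i2 = -123 cm.
The final image is virtual, 123 cm to the left of lens 2 (overall magnification ≈ -1.2).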